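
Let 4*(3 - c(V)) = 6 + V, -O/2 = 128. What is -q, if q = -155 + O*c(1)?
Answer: 475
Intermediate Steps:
O = -256 (O = -2*128 = -256)
c(V) = 3/2 - V/4 (c(V) = 3 - (6 + V)/4 = 3 + (-3/2 - V/4) = 3/2 - V/4)
q = -475 (q = -155 - 256*(3/2 - ¼*1) = -155 - 256*(3/2 - ¼) = -155 - 256*5/4 = -155 - 320 = -475)
-q = -1*(-475) = 475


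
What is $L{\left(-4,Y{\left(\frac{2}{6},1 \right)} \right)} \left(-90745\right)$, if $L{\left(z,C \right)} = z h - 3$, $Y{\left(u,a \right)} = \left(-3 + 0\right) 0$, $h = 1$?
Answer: $635215$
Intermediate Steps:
$Y{\left(u,a \right)} = 0$ ($Y{\left(u,a \right)} = \left(-3\right) 0 = 0$)
$L{\left(z,C \right)} = -3 + z$ ($L{\left(z,C \right)} = z 1 - 3 = z - 3 = -3 + z$)
$L{\left(-4,Y{\left(\frac{2}{6},1 \right)} \right)} \left(-90745\right) = \left(-3 - 4\right) \left(-90745\right) = \left(-7\right) \left(-90745\right) = 635215$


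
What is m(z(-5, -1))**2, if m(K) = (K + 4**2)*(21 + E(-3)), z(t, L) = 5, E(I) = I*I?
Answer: 396900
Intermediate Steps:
E(I) = I**2
m(K) = 480 + 30*K (m(K) = (K + 4**2)*(21 + (-3)**2) = (K + 16)*(21 + 9) = (16 + K)*30 = 480 + 30*K)
m(z(-5, -1))**2 = (480 + 30*5)**2 = (480 + 150)**2 = 630**2 = 396900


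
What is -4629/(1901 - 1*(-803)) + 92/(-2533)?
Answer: -11974025/6849232 ≈ -1.7482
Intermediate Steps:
-4629/(1901 - 1*(-803)) + 92/(-2533) = -4629/(1901 + 803) + 92*(-1/2533) = -4629/2704 - 92/2533 = -11974025/6849232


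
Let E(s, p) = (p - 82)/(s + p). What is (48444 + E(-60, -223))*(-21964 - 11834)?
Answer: -463369126686/283 ≈ -1.6373e+9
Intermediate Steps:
E(s, p) = (-82 + p)/(p + s)
(48444 + E(-60, -223))*(-21964 - 11834) = (48444 + (-82 - 223)/(-223 - 60))*(-21964 - 11834) = (48444 - 305/(-283))*(-33798) = (48444 - 1/283*(-305))*(-33798) = (48444 + 305/283)*(-33798) = (13709957/283)*(-33798) = -463369126686/283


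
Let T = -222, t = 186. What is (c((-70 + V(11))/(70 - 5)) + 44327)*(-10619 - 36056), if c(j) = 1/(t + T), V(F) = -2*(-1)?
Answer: -74482611425/36 ≈ -2.0690e+9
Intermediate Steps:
V(F) = 2
c(j) = -1/36 (c(j) = 1/(186 - 222) = 1/(-36) = -1/36)
(c((-70 + V(11))/(70 - 5)) + 44327)*(-10619 - 36056) = (-1/36 + 44327)*(-10619 - 36056) = (1595771/36)*(-46675) = -74482611425/36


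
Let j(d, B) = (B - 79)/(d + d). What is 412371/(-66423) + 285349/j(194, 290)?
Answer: 2451320933665/4671751 ≈ 5.2471e+5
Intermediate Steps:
j(d, B) = (-79 + B)/(2*d) (j(d, B) = (-79 + B)/((2*d)) = (-79 + B)*(1/(2*d)) = (-79 + B)/(2*d))
412371/(-66423) + 285349/j(194, 290) = 412371/(-66423) + 285349/(((1/2)*(-79 + 290)/194)) = 412371*(-1/66423) + 285349/(((1/2)*(1/194)*211)) = -137457/22141 + 285349/(211/388) = -137457/22141 + 285349*(388/211) = -137457/22141 + 110715412/211 = 2451320933665/4671751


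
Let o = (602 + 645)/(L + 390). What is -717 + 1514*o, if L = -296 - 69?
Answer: 1870033/25 ≈ 74801.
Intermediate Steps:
L = -365
o = 1247/25 (o = (602 + 645)/(-365 + 390) = 1247/25 ≈ 49.880)
-717 + 1514*o = -717 + 1514*(1247/25) = -717 + 1887958/25 = 1870033/25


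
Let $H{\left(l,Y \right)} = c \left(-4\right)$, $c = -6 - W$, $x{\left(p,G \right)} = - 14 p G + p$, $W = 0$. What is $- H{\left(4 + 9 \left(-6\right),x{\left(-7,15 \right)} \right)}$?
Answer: $-24$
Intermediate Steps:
$x{\left(p,G \right)} = p - 14 G p$ ($x{\left(p,G \right)} = - 14 G p + p = p - 14 G p$)
$c = -6$ ($c = -6 - 0 = -6 + 0 = -6$)
$H{\left(l,Y \right)} = 24$ ($H{\left(l,Y \right)} = \left(-6\right) \left(-4\right) = 24$)
$- H{\left(4 + 9 \left(-6\right),x{\left(-7,15 \right)} \right)} = \left(-1\right) 24 = -24$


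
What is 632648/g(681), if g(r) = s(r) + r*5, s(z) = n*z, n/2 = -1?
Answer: 632648/2043 ≈ 309.67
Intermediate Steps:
n = -2 (n = 2*(-1) = -2)
s(z) = -2*z
g(r) = 3*r (g(r) = -2*r + r*5 = -2*r + 5*r = 3*r)
632648/g(681) = 632648/((3*681)) = 632648/2043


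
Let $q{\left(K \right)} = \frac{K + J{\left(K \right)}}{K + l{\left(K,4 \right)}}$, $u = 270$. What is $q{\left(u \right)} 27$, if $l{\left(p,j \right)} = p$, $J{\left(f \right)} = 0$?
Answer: $\frac{27}{2} \approx 13.5$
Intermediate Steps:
$q{\left(K \right)} = \frac{1}{2}$ ($q{\left(K \right)} = \frac{K + 0}{K + K} = \frac{K}{2 K} = K \frac{1}{2 K} = \frac{1}{2}$)
$q{\left(u \right)} 27 = \frac{1}{2} \cdot 27 = \frac{27}{2}$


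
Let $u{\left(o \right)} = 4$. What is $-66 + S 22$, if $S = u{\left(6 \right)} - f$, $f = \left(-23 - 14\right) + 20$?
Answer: $396$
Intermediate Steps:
$f = -17$ ($f = -37 + 20 = -17$)
$S = 21$ ($S = 4 - -17 = 4 + 17 = 21$)
$-66 + S 22 = -66 + 21 \cdot 22 = -66 + 462 = 396$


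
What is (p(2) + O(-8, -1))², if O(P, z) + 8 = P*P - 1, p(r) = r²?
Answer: 3481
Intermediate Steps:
O(P, z) = -9 + P² (O(P, z) = -8 + (P*P - 1) = -8 + (P² - 1) = -8 + (-1 + P²) = -9 + P²)
(p(2) + O(-8, -1))² = (2² + (-9 + (-8)²))² = (4 + (-9 + 64))² = (4 + 55)² = 59² = 3481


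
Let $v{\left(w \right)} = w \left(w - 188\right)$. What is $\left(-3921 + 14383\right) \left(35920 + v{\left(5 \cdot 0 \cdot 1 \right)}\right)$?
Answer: $375795040$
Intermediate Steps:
$v{\left(w \right)} = w \left(-188 + w\right)$
$\left(-3921 + 14383\right) \left(35920 + v{\left(5 \cdot 0 \cdot 1 \right)}\right) = \left(-3921 + 14383\right) \left(35920 + 5 \cdot 0 \cdot 1 \left(-188 + 5 \cdot 0 \cdot 1\right)\right) = 10462 \left(35920 + 0 \cdot 1 \left(-188 + 0 \cdot 1\right)\right) = 10462 \left(35920 + 0 \left(-188 + 0\right)\right) = 10462 \left(35920 + 0 \left(-188\right)\right) = 10462 \left(35920 + 0\right) = 10462 \cdot 35920 = 375795040$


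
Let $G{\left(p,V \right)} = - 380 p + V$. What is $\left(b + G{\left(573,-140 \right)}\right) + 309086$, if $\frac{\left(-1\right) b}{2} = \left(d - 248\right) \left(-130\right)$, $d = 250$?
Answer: $91726$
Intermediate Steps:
$G{\left(p,V \right)} = V - 380 p$
$b = 520$ ($b = - 2 \left(250 - 248\right) \left(-130\right) = - 2 \cdot 2 \left(-130\right) = \left(-2\right) \left(-260\right) = 520$)
$\left(b + G{\left(573,-140 \right)}\right) + 309086 = \left(520 - 217880\right) + 309086 = -217360 + 309086 = 91726$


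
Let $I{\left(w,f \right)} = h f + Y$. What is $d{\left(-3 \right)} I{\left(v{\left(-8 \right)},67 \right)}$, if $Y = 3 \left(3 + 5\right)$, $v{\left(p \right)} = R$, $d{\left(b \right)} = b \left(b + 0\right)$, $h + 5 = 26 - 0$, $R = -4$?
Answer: $12879$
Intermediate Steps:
$h = 21$ ($h = -5 + \left(26 - 0\right) = -5 + \left(26 + 0\right) = -5 + 26 = 21$)
$d{\left(b \right)} = b^{2}$ ($d{\left(b \right)} = b b = b^{2}$)
$v{\left(p \right)} = -4$
$Y = 24$ ($Y = 3 \cdot 8 = 24$)
$I{\left(w,f \right)} = 24 + 21 f$ ($I{\left(w,f \right)} = 21 f + 24 = 24 + 21 f$)
$d{\left(-3 \right)} I{\left(v{\left(-8 \right)},67 \right)} = \left(-3\right)^{2} \left(24 + 21 \cdot 67\right) = 9 \left(24 + 1407\right) = 9 \cdot 1431 = 12879$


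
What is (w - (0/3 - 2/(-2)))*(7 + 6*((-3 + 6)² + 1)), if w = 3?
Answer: 134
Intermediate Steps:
(w - (0/3 - 2/(-2)))*(7 + 6*((-3 + 6)² + 1)) = (3 - (0/3 - 2/(-2)))*(7 + 6*((-3 + 6)² + 1)) = (3 - (0*(⅓) - 2*(-½)))*(7 + 6*(3² + 1)) = (3 - (0 + 1))*(7 + 6*(9 + 1)) = (3 - 1*1)*(7 + 6*10) = (3 - 1)*(7 + 60) = 2*67 = 134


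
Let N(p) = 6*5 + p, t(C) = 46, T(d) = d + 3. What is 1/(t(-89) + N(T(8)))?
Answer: 1/87 ≈ 0.011494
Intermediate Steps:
T(d) = 3 + d
N(p) = 30 + p
1/(t(-89) + N(T(8))) = 1/(46 + (30 + (3 + 8))) = 1/(46 + (30 + 11)) = 1/(46 + 41) = 1/87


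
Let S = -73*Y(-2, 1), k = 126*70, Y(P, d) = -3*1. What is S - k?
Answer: -8601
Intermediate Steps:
Y(P, d) = -3
k = 8820
S = 219 (S = -73*(-3) = 219)
S - k = 219 - 1*8820 = 219 - 8820 = -8601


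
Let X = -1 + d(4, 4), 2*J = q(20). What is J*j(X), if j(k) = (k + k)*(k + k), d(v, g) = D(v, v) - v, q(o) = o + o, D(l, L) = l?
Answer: 80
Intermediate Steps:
q(o) = 2*o
d(v, g) = 0 (d(v, g) = v - v = 0)
J = 20 (J = (2*20)/2 = (1/2)*40 = 20)
X = -1 (X = -1 + 0 = -1)
j(k) = 4*k**2 (j(k) = (2*k)*(2*k) = 4*k**2)
J*j(X) = 20*(4*(-1)**2) = 20*(4*1) = 20*4 = 80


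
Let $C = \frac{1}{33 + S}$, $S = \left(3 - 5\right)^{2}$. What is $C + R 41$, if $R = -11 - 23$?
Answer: $- \frac{51577}{37} \approx -1394.0$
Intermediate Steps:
$S = 4$ ($S = \left(-2\right)^{2} = 4$)
$C = \frac{1}{37}$ ($C = \frac{1}{33 + 4} = \frac{1}{37} \approx 0.027027$)
$R = -34$ ($R = -11 - 23 = -34$)
$C + R 41 = \frac{1}{37} - 1394 = - \frac{51577}{37}$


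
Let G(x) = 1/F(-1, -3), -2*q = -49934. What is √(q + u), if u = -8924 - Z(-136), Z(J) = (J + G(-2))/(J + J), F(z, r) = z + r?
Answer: √296722063/136 ≈ 126.66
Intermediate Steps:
q = 24967 (q = -½*(-49934) = 24967)
F(z, r) = r + z
G(x) = -¼ (G(x) = 1/(-3 - 1) = 1/(-4) = -¼)
Z(J) = (-¼ + J)/(2*J) (Z(J) = (J - ¼)/(J + J) = (-¼ + J)/((2*J)) = (-¼ + J)*(1/(2*J)) = (-¼ + J)/(2*J))
u = -9709857/1088 (u = -8924 - (-1 + 4*(-136))/(8*(-136)) = -8924 - (-1)*(-1 - 544)/(8*136) = -8924 - (-1)*(-545)/(8*136) = -8924 - 1*545/1088 = -8924 - 545/1088 = -9709857/1088 ≈ -8924.5)
√(q + u) = √(24967 - 9709857/1088) = √(17454239/1088) = √296722063/136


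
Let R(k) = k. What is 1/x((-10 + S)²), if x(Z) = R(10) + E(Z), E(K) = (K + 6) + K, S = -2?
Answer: 1/304 ≈ 0.0032895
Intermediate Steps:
E(K) = 6 + 2*K (E(K) = (6 + K) + K = 6 + 2*K)
x(Z) = 16 + 2*Z (x(Z) = 10 + (6 + 2*Z) = 16 + 2*Z)
1/x((-10 + S)²) = 1/(16 + 2*(-10 - 2)²) = 1/(16 + 2*(-12)²) = 1/(16 + 2*144) = 1/(16 + 288) = 1/304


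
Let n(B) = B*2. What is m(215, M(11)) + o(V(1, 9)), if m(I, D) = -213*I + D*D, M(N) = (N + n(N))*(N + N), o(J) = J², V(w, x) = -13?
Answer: 481450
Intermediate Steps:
n(B) = 2*B
M(N) = 6*N² (M(N) = (N + 2*N)*(N + N) = (3*N)*(2*N) = 6*N²)
m(I, D) = D² - 213*I (m(I, D) = -213*I + D² = D² - 213*I)
m(215, M(11)) + o(V(1, 9)) = ((6*11²)² - 213*215) + (-13)² = ((6*121)² - 45795) + 169 = (726² - 45795) + 169 = (527076 - 45795) + 169 = 481281 + 169 = 481450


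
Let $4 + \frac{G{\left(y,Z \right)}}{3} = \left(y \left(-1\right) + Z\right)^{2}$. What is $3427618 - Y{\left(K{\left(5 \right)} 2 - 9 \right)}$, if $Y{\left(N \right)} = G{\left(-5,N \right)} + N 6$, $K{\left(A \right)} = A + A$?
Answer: $3426796$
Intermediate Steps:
$G{\left(y,Z \right)} = -12 + 3 \left(Z - y\right)^{2}$ ($G{\left(y,Z \right)} = -12 + 3 \left(y \left(-1\right) + Z\right)^{2} = -12 + 3 \left(- y + Z\right)^{2} = -12 + 3 \left(Z - y\right)^{2}$)
$K{\left(A \right)} = 2 A$
$Y{\left(N \right)} = -12 + 3 \left(5 + N\right)^{2} + 6 N$ ($Y{\left(N \right)} = \left(-12 + 3 \left(N - -5\right)^{2}\right) + N 6 = \left(-12 + 3 \left(N + 5\right)^{2}\right) + 6 N = \left(-12 + 3 \left(5 + N\right)^{2}\right) + 6 N = -12 + 3 \left(5 + N\right)^{2} + 6 N$)
$3427618 - Y{\left(K{\left(5 \right)} 2 - 9 \right)} = 3427618 - \left(63 + 3 \left(2 \cdot 5 \cdot 2 - 9\right)^{2} + 36 \left(2 \cdot 5 \cdot 2 - 9\right)\right) = 3427618 - \left(63 + 3 \left(10 \cdot 2 - 9\right)^{2} + 36 \left(10 \cdot 2 - 9\right)\right) = 3427618 - \left(63 + 3 \left(20 - 9\right)^{2} + 36 \left(20 - 9\right)\right) = 3427618 - \left(63 + 3 \cdot 11^{2} + 36 \cdot 11\right) = 3427618 - \left(63 + 3 \cdot 121 + 396\right) = 3427618 - \left(63 + 363 + 396\right) = 3427618 - 822 = 3426796$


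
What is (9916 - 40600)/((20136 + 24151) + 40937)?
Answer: -2557/7102 ≈ -0.36004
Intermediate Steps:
(9916 - 40600)/((20136 + 24151) + 40937) = -30684/(44287 + 40937) = -30684/85224 = -30684*1/85224 = -2557/7102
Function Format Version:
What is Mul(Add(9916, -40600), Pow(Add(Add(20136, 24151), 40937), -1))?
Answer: Rational(-2557, 7102) ≈ -0.36004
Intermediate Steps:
Mul(Add(9916, -40600), Pow(Add(Add(20136, 24151), 40937), -1)) = Mul(-30684, Pow(Add(44287, 40937), -1)) = Mul(-30684, Pow(85224, -1)) = Mul(-30684, Rational(1, 85224)) = Rational(-2557, 7102)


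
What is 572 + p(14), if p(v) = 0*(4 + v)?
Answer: 572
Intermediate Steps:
p(v) = 0
572 + p(14) = 572 + 0 = 572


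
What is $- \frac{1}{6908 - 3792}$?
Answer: $- \frac{1}{3116} \approx -0.00032092$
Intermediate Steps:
$- \frac{1}{6908 - 3792} = - \frac{1}{3116}$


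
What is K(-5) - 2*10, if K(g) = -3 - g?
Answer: -18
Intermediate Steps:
K(-5) - 2*10 = (-3 - 1*(-5)) - 2*10 = (-3 + 5) - 20 = 2 - 20 = -18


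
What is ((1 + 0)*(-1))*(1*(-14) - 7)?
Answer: 21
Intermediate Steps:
((1 + 0)*(-1))*(1*(-14) - 7) = (1*(-1))*(-14 - 7) = -1*(-21) = 21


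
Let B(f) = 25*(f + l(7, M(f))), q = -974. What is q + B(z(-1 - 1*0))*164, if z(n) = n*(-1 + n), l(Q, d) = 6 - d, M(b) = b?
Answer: 23626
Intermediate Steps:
B(f) = 150 (B(f) = 25*(f + (6 - f)) = 25*6 = 150)
q + B(z(-1 - 1*0))*164 = -974 + 150*164 = -974 + 24600 = 23626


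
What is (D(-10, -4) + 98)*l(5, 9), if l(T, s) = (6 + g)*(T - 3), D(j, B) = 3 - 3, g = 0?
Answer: 1176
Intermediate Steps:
D(j, B) = 0
l(T, s) = -18 + 6*T (l(T, s) = (6 + 0)*(T - 3) = 6*(-3 + T) = -18 + 6*T)
(D(-10, -4) + 98)*l(5, 9) = (0 + 98)*(-18 + 6*5) = 98*(-18 + 30) = 98*12 = 1176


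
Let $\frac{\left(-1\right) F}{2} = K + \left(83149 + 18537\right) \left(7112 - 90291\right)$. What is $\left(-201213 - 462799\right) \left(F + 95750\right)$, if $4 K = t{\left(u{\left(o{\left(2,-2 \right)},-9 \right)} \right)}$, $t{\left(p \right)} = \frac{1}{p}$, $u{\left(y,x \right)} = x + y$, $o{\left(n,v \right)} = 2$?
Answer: $- \frac{78628733546884398}{7} \approx -1.1233 \cdot 10^{16}$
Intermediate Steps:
$K = - \frac{1}{28}$ ($K = \frac{1}{4 \left(-9 + 2\right)} = \frac{1}{4 \left(-7\right)} = \frac{1}{4} \left(- \frac{1}{7}\right) = - \frac{1}{28} \approx -0.035714$)
$F = \frac{236827914233}{14}$ ($F = - 2 \left(- \frac{1}{28} + \left(83149 + 18537\right) \left(7112 - 90291\right)\right) = - 2 \left(- \frac{1}{28} + 101686 \left(-83179\right)\right) = - 2 \left(- \frac{1}{28} - 8458139794\right) = \left(-2\right) \left(- \frac{236827914233}{28}\right) = \frac{236827914233}{14} \approx 1.6916 \cdot 10^{10}$)
$\left(-201213 - 462799\right) \left(F + 95750\right) = \left(-201213 - 462799\right) \left(\frac{236827914233}{14} + 95750\right) = \left(-664012\right) \frac{236829254733}{14} = - \frac{78628733546884398}{7}$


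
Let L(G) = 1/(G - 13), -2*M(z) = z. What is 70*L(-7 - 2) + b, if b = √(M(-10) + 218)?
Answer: -35/11 + √223 ≈ 11.751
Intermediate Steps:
M(z) = -z/2
b = √223 (b = √(-½*(-10) + 218) = √(5 + 218) = √223 ≈ 14.933)
L(G) = 1/(-13 + G)
70*L(-7 - 2) + b = 70/(-13 + (-7 - 2)) + √223 = 70/(-13 - 9) + √223 = 70/(-22) + √223 = 70*(-1/22) + √223 = -35/11 + √223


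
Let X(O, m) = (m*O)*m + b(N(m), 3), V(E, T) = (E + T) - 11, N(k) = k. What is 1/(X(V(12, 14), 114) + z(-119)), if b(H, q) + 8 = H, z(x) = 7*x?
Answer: 1/194213 ≈ 5.1490e-6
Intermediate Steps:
b(H, q) = -8 + H
V(E, T) = -11 + E + T
X(O, m) = -8 + m + O*m² (X(O, m) = (m*O)*m + (-8 + m) = (O*m)*m + (-8 + m) = O*m² + (-8 + m) = -8 + m + O*m²)
1/(X(V(12, 14), 114) + z(-119)) = 1/((-8 + 114 + (-11 + 12 + 14)*114²) + 7*(-119)) = 1/((-8 + 114 + 15*12996) - 833) = 1/((-8 + 114 + 194940) - 833) = 1/(195046 - 833) = 1/194213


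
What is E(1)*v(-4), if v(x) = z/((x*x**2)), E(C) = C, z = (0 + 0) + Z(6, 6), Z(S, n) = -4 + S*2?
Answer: -1/8 ≈ -0.12500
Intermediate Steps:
Z(S, n) = -4 + 2*S
z = 8 (z = (0 + 0) + (-4 + 2*6) = 0 + (-4 + 12) = 0 + 8 = 8)
v(x) = 8/x**3 (v(x) = 8/((x*x**2)) = 8/(x**3) = 8/x**3)
E(1)*v(-4) = 1*(8/(-4)**3) = 1*(8*(-1/64)) = 1*(-1/8) = -1/8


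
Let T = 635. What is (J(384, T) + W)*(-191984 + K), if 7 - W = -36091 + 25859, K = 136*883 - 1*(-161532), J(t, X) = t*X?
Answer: 22774625244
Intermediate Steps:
J(t, X) = X*t
K = 281620 (K = 120088 + 161532 = 281620)
W = 10239 (W = 7 - (-36091 + 25859) = 7 - 1*(-10232) = 7 + 10232 = 10239)
(J(384, T) + W)*(-191984 + K) = (635*384 + 10239)*(-191984 + 281620) = (243840 + 10239)*89636 = 254079*89636 = 22774625244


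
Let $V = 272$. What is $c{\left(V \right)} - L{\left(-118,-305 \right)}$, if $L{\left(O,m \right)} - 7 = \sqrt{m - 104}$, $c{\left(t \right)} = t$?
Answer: $265 - i \sqrt{409} \approx 265.0 - 20.224 i$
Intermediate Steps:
$L{\left(O,m \right)} = 7 + \sqrt{-104 + m}$ ($L{\left(O,m \right)} = 7 + \sqrt{m - 104} = 7 + \sqrt{-104 + m}$)
$c{\left(V \right)} - L{\left(-118,-305 \right)} = 272 - \left(7 + \sqrt{-104 - 305}\right) = 272 - \left(7 + \sqrt{-409}\right) = 272 - \left(7 + i \sqrt{409}\right) = 265 - i \sqrt{409}$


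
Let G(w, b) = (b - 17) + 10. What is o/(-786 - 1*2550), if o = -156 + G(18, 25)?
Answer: 23/556 ≈ 0.041367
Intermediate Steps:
G(w, b) = -7 + b (G(w, b) = (-17 + b) + 10 = -7 + b)
o = -138 (o = -156 + (-7 + 25) = -156 + 18 = -138)
o/(-786 - 1*2550) = -138/(-786 - 1*2550) = -138/(-786 - 2550) = -138/(-3336) = -138*(-1/3336) = 23/556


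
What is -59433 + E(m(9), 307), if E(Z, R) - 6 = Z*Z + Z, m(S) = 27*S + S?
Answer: 4329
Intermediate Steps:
m(S) = 28*S
E(Z, R) = 6 + Z + Z² (E(Z, R) = 6 + (Z*Z + Z) = 6 + (Z² + Z) = 6 + (Z + Z²) = 6 + Z + Z²)
-59433 + E(m(9), 307) = -59433 + (6 + 28*9 + (28*9)²) = -59433 + (6 + 252 + 252²) = -59433 + (6 + 252 + 63504) = -59433 + 63762 = 4329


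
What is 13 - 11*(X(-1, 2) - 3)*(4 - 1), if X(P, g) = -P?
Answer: 79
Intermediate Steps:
13 - 11*(X(-1, 2) - 3)*(4 - 1) = 13 - 11*(-1*(-1) - 3)*(4 - 1) = 13 - 11*(1 - 3)*3 = 13 - (-22)*3 = 13 - 11*(-6) = 13 + 66 = 79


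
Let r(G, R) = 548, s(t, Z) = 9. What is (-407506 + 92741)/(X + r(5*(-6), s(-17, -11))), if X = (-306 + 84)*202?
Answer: 314765/44296 ≈ 7.1059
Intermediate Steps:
X = -44844 (X = -222*202 = -44844)
(-407506 + 92741)/(X + r(5*(-6), s(-17, -11))) = (-407506 + 92741)/(-44844 + 548) = -314765/(-44296) = -314765*(-1/44296) = 314765/44296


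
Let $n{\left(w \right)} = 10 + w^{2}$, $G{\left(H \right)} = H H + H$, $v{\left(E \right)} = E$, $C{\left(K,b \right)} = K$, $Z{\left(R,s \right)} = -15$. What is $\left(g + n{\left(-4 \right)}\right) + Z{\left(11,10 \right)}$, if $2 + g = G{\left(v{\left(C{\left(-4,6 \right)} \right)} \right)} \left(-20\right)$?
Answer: $-231$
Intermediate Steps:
$G{\left(H \right)} = H + H^{2}$ ($G{\left(H \right)} = H^{2} + H = H + H^{2}$)
$g = -242$ ($g = -2 + - 4 \left(1 - 4\right) \left(-20\right) = -2 + \left(-4\right) \left(-3\right) \left(-20\right) = -2 + 12 \left(-20\right) = -2 - 240 = -242$)
$\left(g + n{\left(-4 \right)}\right) + Z{\left(11,10 \right)} = \left(-242 + \left(10 + \left(-4\right)^{2}\right)\right) - 15 = \left(-242 + \left(10 + 16\right)\right) - 15 = \left(-242 + 26\right) - 15 = -216 - 15 = -231$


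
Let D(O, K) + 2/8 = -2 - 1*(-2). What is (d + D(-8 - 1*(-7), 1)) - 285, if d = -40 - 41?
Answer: -1465/4 ≈ -366.25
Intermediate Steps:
D(O, K) = -¼ (D(O, K) = -¼ + (-2 - 1*(-2)) = -¼ + (-2 + 2) = -¼ + 0 = -¼)
d = -81
(d + D(-8 - 1*(-7), 1)) - 285 = (-81 - ¼) - 285 = -325/4 - 285 = -1465/4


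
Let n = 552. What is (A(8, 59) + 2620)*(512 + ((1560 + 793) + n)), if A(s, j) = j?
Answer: 9154143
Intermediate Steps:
(A(8, 59) + 2620)*(512 + ((1560 + 793) + n)) = (59 + 2620)*(512 + ((1560 + 793) + 552)) = 2679*(512 + (2353 + 552)) = 2679*(512 + 2905) = 2679*3417 = 9154143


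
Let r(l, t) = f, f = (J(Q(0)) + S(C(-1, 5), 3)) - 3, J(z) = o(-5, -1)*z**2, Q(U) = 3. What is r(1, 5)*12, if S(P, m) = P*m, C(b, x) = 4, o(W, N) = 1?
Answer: 216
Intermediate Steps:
J(z) = z**2 (J(z) = 1*z**2 = z**2)
f = 18 (f = (3**2 + 4*3) - 3 = (9 + 12) - 3 = 21 - 3 = 18)
r(l, t) = 18
r(1, 5)*12 = 18*12 = 216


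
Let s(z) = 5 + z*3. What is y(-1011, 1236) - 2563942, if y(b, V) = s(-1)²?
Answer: -2563938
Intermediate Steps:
s(z) = 5 + 3*z
y(b, V) = 4 (y(b, V) = (5 + 3*(-1))² = (5 - 3)² = 2² = 4)
y(-1011, 1236) - 2563942 = 4 - 2563942 = -2563938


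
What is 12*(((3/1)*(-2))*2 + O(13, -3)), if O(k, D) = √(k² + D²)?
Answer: -144 + 12*√178 ≈ 16.100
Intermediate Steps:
O(k, D) = √(D² + k²)
12*(((3/1)*(-2))*2 + O(13, -3)) = 12*(((3/1)*(-2))*2 + √((-3)² + 13²)) = 12*(((3*1)*(-2))*2 + √(9 + 169)) = 12*((3*(-2))*2 + √178) = 12*(-6*2 + √178) = 12*(-12 + √178) = -144 + 12*√178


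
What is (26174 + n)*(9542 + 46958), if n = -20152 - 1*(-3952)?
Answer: 563531000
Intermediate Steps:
n = -16200 (n = -20152 + 3952 = -16200)
(26174 + n)*(9542 + 46958) = (26174 - 16200)*(9542 + 46958) = 9974*56500 = 563531000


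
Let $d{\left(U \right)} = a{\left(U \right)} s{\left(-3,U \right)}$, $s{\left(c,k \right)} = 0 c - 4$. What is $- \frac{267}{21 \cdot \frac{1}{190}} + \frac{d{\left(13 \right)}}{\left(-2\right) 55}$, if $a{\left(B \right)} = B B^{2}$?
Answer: $- \frac{899292}{385} \approx -2335.8$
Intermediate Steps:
$s{\left(c,k \right)} = -4$ ($s{\left(c,k \right)} = 0 - 4 = -4$)
$a{\left(B \right)} = B^{3}$
$d{\left(U \right)} = - 4 U^{3}$ ($d{\left(U \right)} = U^{3} \left(-4\right) = - 4 U^{3}$)
$- \frac{267}{21 \cdot \frac{1}{190}} + \frac{d{\left(13 \right)}}{\left(-2\right) 55} = - \frac{267}{21 \cdot \frac{1}{190}} + \frac{\left(-4\right) 13^{3}}{\left(-2\right) 55} = - \frac{267}{21 \cdot \frac{1}{190}} + \frac{\left(-4\right) 2197}{-110} = - \frac{267}{\frac{21}{190}} - - \frac{4394}{55} = \left(-267\right) \frac{190}{21} + \frac{4394}{55} = - \frac{16910}{7} + \frac{4394}{55} = - \frac{899292}{385}$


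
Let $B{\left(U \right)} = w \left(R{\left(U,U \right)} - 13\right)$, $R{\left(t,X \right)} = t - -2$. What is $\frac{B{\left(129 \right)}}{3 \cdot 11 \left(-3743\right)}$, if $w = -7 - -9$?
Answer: $- \frac{236}{123519} \approx -0.0019106$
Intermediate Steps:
$w = 2$ ($w = -7 + 9 = 2$)
$R{\left(t,X \right)} = 2 + t$ ($R{\left(t,X \right)} = t + 2 = 2 + t$)
$B{\left(U \right)} = -22 + 2 U$ ($B{\left(U \right)} = 2 \left(\left(2 + U\right) - 13\right) = 2 \left(-11 + U\right) = -22 + 2 U$)
$\frac{B{\left(129 \right)}}{3 \cdot 11 \left(-3743\right)} = \frac{-22 + 2 \cdot 129}{3 \cdot 11 \left(-3743\right)} = \frac{-22 + 258}{33 \left(-3743\right)} = \frac{236}{-123519} = 236 \left(- \frac{1}{123519}\right) = - \frac{236}{123519}$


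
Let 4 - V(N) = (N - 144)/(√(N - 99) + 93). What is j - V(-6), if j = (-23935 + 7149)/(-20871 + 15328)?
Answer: 2*(-2693*√105 + 666174*I)/(5543*(√105 - 93*I)) ≈ -2.5652 + 0.17558*I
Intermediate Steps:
j = 16786/5543 (j = -16786/(-5543) = -16786*(-1/5543) = 16786/5543 ≈ 3.0283)
V(N) = 4 - (-144 + N)/(93 + √(-99 + N)) (V(N) = 4 - (N - 144)/(√(N - 99) + 93) = 4 - (-144 + N)/(√(-99 + N) + 93) = 4 - (-144 + N)/(93 + √(-99 + N)))
j - V(-6) = 16786/5543 - (516 - 1*(-6) + 4*√(-99 - 6))/(93 + √(-99 - 6)) = 16786/5543 - (516 + 6 + 4*√(-105))/(93 + √(-105)) = 16786/5543 - (516 + 6 + 4*(I*√105))/(93 + I*√105) = 16786/5543 - (516 + 6 + 4*I*√105)/(93 + I*√105) = 16786/5543 - (522 + 4*I*√105)/(93 + I*√105)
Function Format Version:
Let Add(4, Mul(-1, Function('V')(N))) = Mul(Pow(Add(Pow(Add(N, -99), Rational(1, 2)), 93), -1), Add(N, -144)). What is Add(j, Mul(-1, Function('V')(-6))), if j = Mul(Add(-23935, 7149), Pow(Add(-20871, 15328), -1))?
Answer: Mul(Rational(2, 5543), Pow(Add(Pow(105, Rational(1, 2)), Mul(-93, I)), -1), Add(Mul(-2693, Pow(105, Rational(1, 2))), Mul(666174, I))) ≈ Add(-2.5652, Mul(0.17558, I))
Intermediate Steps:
j = Rational(16786, 5543) (j = Mul(-16786, Pow(-5543, -1)) = Mul(-16786, Rational(-1, 5543)) = Rational(16786, 5543) ≈ 3.0283)
Function('V')(N) = Add(4, Mul(-1, Pow(Add(93, Pow(Add(-99, N), Rational(1, 2))), -1), Add(-144, N))) (Function('V')(N) = Add(4, Mul(-1, Mul(Pow(Add(Pow(Add(N, -99), Rational(1, 2)), 93), -1), Add(N, -144)))) = Add(4, Mul(-1, Mul(Pow(Add(Pow(Add(-99, N), Rational(1, 2)), 93), -1), Add(-144, N)))) = Add(4, Mul(-1, Mul(Pow(Add(93, Pow(Add(-99, N), Rational(1, 2))), -1), Add(-144, N)))) = Add(4, Mul(-1, Pow(Add(93, Pow(Add(-99, N), Rational(1, 2))), -1), Add(-144, N))))
Add(j, Mul(-1, Function('V')(-6))) = Add(Rational(16786, 5543), Mul(-1, Mul(Pow(Add(93, Pow(Add(-99, -6), Rational(1, 2))), -1), Add(516, Mul(-1, -6), Mul(4, Pow(Add(-99, -6), Rational(1, 2))))))) = Add(Rational(16786, 5543), Mul(-1, Mul(Pow(Add(93, Pow(-105, Rational(1, 2))), -1), Add(516, 6, Mul(4, Pow(-105, Rational(1, 2))))))) = Add(Rational(16786, 5543), Mul(-1, Mul(Pow(Add(93, Mul(I, Pow(105, Rational(1, 2)))), -1), Add(516, 6, Mul(4, Mul(I, Pow(105, Rational(1, 2)))))))) = Add(Rational(16786, 5543), Mul(-1, Mul(Pow(Add(93, Mul(I, Pow(105, Rational(1, 2)))), -1), Add(516, 6, Mul(4, I, Pow(105, Rational(1, 2))))))) = Add(Rational(16786, 5543), Mul(-1, Mul(Pow(Add(93, Mul(I, Pow(105, Rational(1, 2)))), -1), Add(522, Mul(4, I, Pow(105, Rational(1, 2))))))) = Add(Rational(16786, 5543), Mul(-1, Pow(Add(93, Mul(I, Pow(105, Rational(1, 2)))), -1), Add(522, Mul(4, I, Pow(105, Rational(1, 2))))))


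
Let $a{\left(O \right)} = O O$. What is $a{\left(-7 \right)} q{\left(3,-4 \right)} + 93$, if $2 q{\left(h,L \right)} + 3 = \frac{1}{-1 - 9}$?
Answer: $\frac{341}{20} \approx 17.05$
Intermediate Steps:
$a{\left(O \right)} = O^{2}$
$q{\left(h,L \right)} = - \frac{31}{20}$ ($q{\left(h,L \right)} = - \frac{3}{2} + \frac{1}{2 \left(-1 - 9\right)} = - \frac{3}{2} + \frac{1}{2 \left(-10\right)} = - \frac{3}{2} + \frac{1}{2} \left(- \frac{1}{10}\right) = - \frac{3}{2} - \frac{1}{20} = - \frac{31}{20}$)
$a{\left(-7 \right)} q{\left(3,-4 \right)} + 93 = \left(-7\right)^{2} \left(- \frac{31}{20}\right) + 93 = 49 \left(- \frac{31}{20}\right) + 93 = - \frac{1519}{20} + 93 = \frac{341}{20}$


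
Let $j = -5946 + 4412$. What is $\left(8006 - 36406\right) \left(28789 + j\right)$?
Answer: $-774042000$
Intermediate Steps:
$j = -1534$
$\left(8006 - 36406\right) \left(28789 + j\right) = \left(8006 - 36406\right) \left(28789 - 1534\right) = \left(-28400\right) 27255 = -774042000$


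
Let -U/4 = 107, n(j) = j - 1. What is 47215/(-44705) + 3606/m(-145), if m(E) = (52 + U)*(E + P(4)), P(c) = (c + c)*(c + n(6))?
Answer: -113475109/122706284 ≈ -0.92477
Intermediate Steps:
n(j) = -1 + j
U = -428 (U = -4*107 = -428)
P(c) = 2*c*(5 + c) (P(c) = (c + c)*(c + (-1 + 6)) = (2*c)*(c + 5) = (2*c)*(5 + c) = 2*c*(5 + c))
m(E) = -27072 - 376*E (m(E) = (52 - 428)*(E + 2*4*(5 + 4)) = -376*(E + 2*4*9) = -376*(E + 72) = -376*(72 + E) = -27072 - 376*E)
47215/(-44705) + 3606/m(-145) = 47215/(-44705) + 3606/(-27072 - 376*(-145)) = 47215*(-1/44705) + 3606/(-27072 + 54520) = -9443/8941 + 3606/27448 = -9443/8941 + 3606*(1/27448) = -9443/8941 + 1803/13724 = -113475109/122706284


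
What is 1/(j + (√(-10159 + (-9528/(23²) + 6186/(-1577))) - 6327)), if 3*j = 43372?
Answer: 61043331309/496379070759146 - 207*I*√13393888519969/496379070759146 ≈ 0.00012298 - 1.5262e-6*I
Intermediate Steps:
j = 43372/3 (j = (⅓)*43372 = 43372/3 ≈ 14457.)
1/(j + (√(-10159 + (-9528/(23²) + 6186/(-1577))) - 6327)) = 1/(43372/3 + (√(-10159 + (-9528/(23²) + 6186/(-1577))) - 6327)) = 1/(43372/3 + (√(-10159 + (-9528/529 + 6186*(-1/1577))) - 6327)) = 1/(43372/3 + (√(-10159 + (-9528*1/529 - 6186/1577)) - 6327)) = 1/(43372/3 + (√(-10159 + (-9528/529 - 6186/1577)) - 6327)) = 1/(43372/3 + (√(-10159 - 18298050/834233) - 6327)) = 1/(43372/3 + (√(-8493271097/834233) - 6327)) = 1/(43372/3 + (I*√13393888519969/36271 - 6327)) = 1/(43372/3 + (-6327 + I*√13393888519969/36271)) = 1/(24391/3 + I*√13393888519969/36271)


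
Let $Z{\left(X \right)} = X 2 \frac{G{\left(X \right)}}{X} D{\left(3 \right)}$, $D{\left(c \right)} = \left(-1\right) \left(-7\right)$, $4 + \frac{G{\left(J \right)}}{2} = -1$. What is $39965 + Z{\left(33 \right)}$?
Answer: $39825$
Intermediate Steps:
$G{\left(J \right)} = -10$ ($G{\left(J \right)} = -8 + 2 \left(-1\right) = -8 - 2 = -10$)
$D{\left(c \right)} = 7$
$Z{\left(X \right)} = -140$ ($Z{\left(X \right)} = X 2 \left(- \frac{10}{X}\right) 7 = 2 X \left(- \frac{10}{X}\right) 7 = \left(-20\right) 7 = -140$)
$39965 + Z{\left(33 \right)} = 39965 - 140 = 39825$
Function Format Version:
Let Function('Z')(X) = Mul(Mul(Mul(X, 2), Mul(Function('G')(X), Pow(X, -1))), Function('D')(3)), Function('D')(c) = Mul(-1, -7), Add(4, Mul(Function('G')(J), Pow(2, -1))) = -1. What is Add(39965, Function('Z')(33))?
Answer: 39825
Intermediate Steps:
Function('G')(J) = -10 (Function('G')(J) = Add(-8, Mul(2, -1)) = Add(-8, -2) = -10)
Function('D')(c) = 7
Function('Z')(X) = -140 (Function('Z')(X) = Mul(Mul(Mul(X, 2), Mul(-10, Pow(X, -1))), 7) = Mul(Mul(Mul(2, X), Mul(-10, Pow(X, -1))), 7) = Mul(-20, 7) = -140)
Add(39965, Function('Z')(33)) = Add(39965, -140) = 39825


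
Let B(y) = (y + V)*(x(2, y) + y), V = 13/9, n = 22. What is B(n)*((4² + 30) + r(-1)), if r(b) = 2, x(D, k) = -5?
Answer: 57392/3 ≈ 19131.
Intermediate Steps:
V = 13/9 (V = 13*(⅑) = 13/9 ≈ 1.4444)
B(y) = (-5 + y)*(13/9 + y) (B(y) = (y + 13/9)*(-5 + y) = (13/9 + y)*(-5 + y) = (-5 + y)*(13/9 + y))
B(n)*((4² + 30) + r(-1)) = (-65/9 + 22² - 32/9*22)*((4² + 30) + 2) = (-65/9 + 484 - 704/9)*((16 + 30) + 2) = 3587*(46 + 2)/9 = (3587/9)*48 = 57392/3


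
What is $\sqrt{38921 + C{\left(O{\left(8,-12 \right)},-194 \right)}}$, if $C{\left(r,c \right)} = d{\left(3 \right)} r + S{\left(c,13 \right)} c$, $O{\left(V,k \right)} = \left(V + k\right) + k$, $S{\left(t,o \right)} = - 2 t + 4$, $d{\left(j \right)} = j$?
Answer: $5 i \sqrt{1487} \approx 192.81 i$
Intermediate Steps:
$S{\left(t,o \right)} = 4 - 2 t$
$O{\left(V,k \right)} = V + 2 k$
$C{\left(r,c \right)} = 3 r + c \left(4 - 2 c\right)$ ($C{\left(r,c \right)} = 3 r + \left(4 - 2 c\right) c = 3 r + c \left(4 - 2 c\right)$)
$\sqrt{38921 + C{\left(O{\left(8,-12 \right)},-194 \right)}} = \sqrt{38921 - \left(- 388 \left(-2 - 194\right) - 3 \left(8 + 2 \left(-12\right)\right)\right)} = \sqrt{38921 + \left(3 \left(8 - 24\right) - \left(-388\right) \left(-196\right)\right)} = \sqrt{38921 + \left(3 \left(-16\right) - 76048\right)} = \sqrt{38921 - 76096} = \sqrt{-37175} = 5 i \sqrt{1487}$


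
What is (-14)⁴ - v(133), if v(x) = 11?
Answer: 38405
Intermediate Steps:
(-14)⁴ - v(133) = (-14)⁴ - 1*11 = 38416 - 11 = 38405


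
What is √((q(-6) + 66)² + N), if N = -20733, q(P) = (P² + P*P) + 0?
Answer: I*√1689 ≈ 41.097*I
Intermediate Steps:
q(P) = 2*P² (q(P) = (P² + P²) + 0 = 2*P² + 0 = 2*P²)
√((q(-6) + 66)² + N) = √((2*(-6)² + 66)² - 20733) = √((2*36 + 66)² - 20733) = √((72 + 66)² - 20733) = √(138² - 20733) = √(19044 - 20733) = √(-1689) = I*√1689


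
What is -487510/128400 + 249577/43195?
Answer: 4146299/2092920 ≈ 1.9811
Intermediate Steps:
-487510/128400 + 249577/43195 = -487510*1/128400 + 249577*(1/43195) = -48751/12840 + 4709/815 = 4146299/2092920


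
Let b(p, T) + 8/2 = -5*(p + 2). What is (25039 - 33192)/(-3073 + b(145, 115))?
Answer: 8153/3812 ≈ 2.1388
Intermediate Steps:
b(p, T) = -14 - 5*p (b(p, T) = -4 - 5*(p + 2) = -4 - 5*(2 + p) = -4 + (-10 - 5*p) = -14 - 5*p)
(25039 - 33192)/(-3073 + b(145, 115)) = (25039 - 33192)/(-3073 + (-14 - 5*145)) = -8153/(-3073 + (-14 - 725)) = -8153/(-3073 - 739) = -8153/(-3812) = -8153*(-1/3812) = 8153/3812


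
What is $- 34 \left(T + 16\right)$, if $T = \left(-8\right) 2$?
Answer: $0$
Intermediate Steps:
$T = -16$
$- 34 \left(T + 16\right) = - 34 \left(-16 + 16\right) = \left(-34\right) 0 = 0$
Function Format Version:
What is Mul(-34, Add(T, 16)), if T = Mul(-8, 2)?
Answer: 0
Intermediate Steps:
T = -16
Mul(-34, Add(T, 16)) = Mul(-34, Add(-16, 16)) = Mul(-34, 0) = 0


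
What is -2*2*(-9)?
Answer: 36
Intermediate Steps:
-2*2*(-9) = -4*(-9) = 36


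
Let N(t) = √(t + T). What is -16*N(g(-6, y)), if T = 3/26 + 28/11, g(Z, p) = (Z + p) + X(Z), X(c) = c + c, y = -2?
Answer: -24*I*√157586/143 ≈ -66.625*I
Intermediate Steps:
X(c) = 2*c
g(Z, p) = p + 3*Z (g(Z, p) = (Z + p) + 2*Z = p + 3*Z)
T = 761/286 (T = 3*(1/26) + 28*(1/11) = 3/26 + 28/11 = 761/286 ≈ 2.6608)
N(t) = √(761/286 + t) (N(t) = √(t + 761/286) = √(761/286 + t))
-16*N(g(-6, y)) = -8*√(217646 + 81796*(-2 + 3*(-6)))/143 = -8*√(217646 + 81796*(-2 - 18))/143 = -8*√(217646 + 81796*(-20))/143 = -8*√(217646 - 1635920)/143 = -8*√(-1418274)/143 = -8*3*I*√157586/143 = -24*I*√157586/143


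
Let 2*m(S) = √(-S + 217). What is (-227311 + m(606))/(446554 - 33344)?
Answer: -32473/59030 + I*√389/826420 ≈ -0.55011 + 2.3866e-5*I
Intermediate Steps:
m(S) = √(217 - S)/2 (m(S) = √(-S + 217)/2 = √(217 - S)/2)
(-227311 + m(606))/(446554 - 33344) = (-227311 + √(217 - 1*606)/2)/(446554 - 33344) = (-227311 + √(217 - 606)/2)/413210 = (-227311 + √(-389)/2)*(1/413210) = (-227311 + (I*√389)/2)*(1/413210) = (-227311 + I*√389/2)*(1/413210) = -32473/59030 + I*√389/826420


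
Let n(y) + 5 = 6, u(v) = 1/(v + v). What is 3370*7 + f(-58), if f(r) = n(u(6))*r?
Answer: 23532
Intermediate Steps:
u(v) = 1/(2*v)
n(y) = 1 (n(y) = -5 + 6 = 1)
f(r) = r (f(r) = 1*r = r)
3370*7 + f(-58) = 3370*7 - 58 = 23590 - 58 = 23532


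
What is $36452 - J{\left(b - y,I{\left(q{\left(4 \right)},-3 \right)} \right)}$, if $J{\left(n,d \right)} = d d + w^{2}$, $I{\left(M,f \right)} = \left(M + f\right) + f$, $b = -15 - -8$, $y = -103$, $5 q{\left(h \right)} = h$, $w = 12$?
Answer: $\frac{907024}{25} \approx 36281.0$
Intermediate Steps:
$q{\left(h \right)} = \frac{h}{5}$
$b = -7$ ($b = -15 + 8 = -7$)
$I{\left(M,f \right)} = M + 2 f$
$J{\left(n,d \right)} = 144 + d^{2}$ ($J{\left(n,d \right)} = d d + 12^{2} = d^{2} + 144 = 144 + d^{2}$)
$36452 - J{\left(b - y,I{\left(q{\left(4 \right)},-3 \right)} \right)} = 36452 - \left(144 + \left(\frac{1}{5} \cdot 4 + 2 \left(-3\right)\right)^{2}\right) = 36452 - \left(144 + \left(\frac{4}{5} - 6\right)^{2}\right) = 36452 - \left(144 + \left(- \frac{26}{5}\right)^{2}\right) = 36452 - \left(144 + \frac{676}{25}\right) = 36452 - \frac{4276}{25} = \frac{907024}{25}$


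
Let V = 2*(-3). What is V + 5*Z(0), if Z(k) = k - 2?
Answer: -16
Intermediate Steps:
V = -6
Z(k) = -2 + k
V + 5*Z(0) = -6 + 5*(-2 + 0) = -6 + 5*(-2) = -6 - 10 = -16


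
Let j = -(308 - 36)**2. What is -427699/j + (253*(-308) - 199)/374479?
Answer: 154384441789/27705454336 ≈ 5.5723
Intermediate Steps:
j = -73984 (j = -1*272**2 = -1*73984 = -73984)
-427699/j + (253*(-308) - 199)/374479 = -427699/(-73984) + (253*(-308) - 199)/374479 = -427699*(-1/73984) + (-77924 - 199)*(1/374479) = 427699/73984 - 78123*1/374479 = 427699/73984 - 78123/374479 = 154384441789/27705454336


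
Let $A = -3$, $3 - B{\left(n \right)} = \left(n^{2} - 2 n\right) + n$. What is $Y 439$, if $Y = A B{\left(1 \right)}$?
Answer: $-3951$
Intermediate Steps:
$B{\left(n \right)} = 3 + n - n^{2}$ ($B{\left(n \right)} = 3 - \left(\left(n^{2} - 2 n\right) + n\right) = 3 - \left(n^{2} - n\right) = 3 + n - n^{2}$)
$Y = -9$ ($Y = - 3 \left(3 + 1 - 1^{2}\right) = - 3 \left(3 + 1 - 1\right) = \left(-3\right) 3 = -9$)
$Y 439 = \left(-9\right) 439 = -3951$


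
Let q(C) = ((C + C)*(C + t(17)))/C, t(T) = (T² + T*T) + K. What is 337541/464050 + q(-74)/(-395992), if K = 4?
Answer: 16649007609/22970010950 ≈ 0.72482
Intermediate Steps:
t(T) = 4 + 2*T² (t(T) = (T² + T*T) + 4 = (T² + T²) + 4 = 2*T² + 4 = 4 + 2*T²)
q(C) = 1164 + 2*C (q(C) = ((C + C)*(C + (4 + 2*17²)))/C = ((2*C)*(C + (4 + 2*289)))/C = ((2*C)*(C + (4 + 578)))/C = ((2*C)*(C + 582))/C = ((2*C)*(582 + C))/C = (2*C*(582 + C))/C = 1164 + 2*C)
337541/464050 + q(-74)/(-395992) = 337541/464050 + (1164 + 2*(-74))/(-395992) = 337541*(1/464050) + (1164 - 148)*(-1/395992) = 337541/464050 + 1016*(-1/395992) = 337541/464050 - 127/49499 = 16649007609/22970010950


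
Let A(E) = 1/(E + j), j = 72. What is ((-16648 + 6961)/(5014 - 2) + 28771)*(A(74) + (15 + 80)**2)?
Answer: 189992842162815/731752 ≈ 2.5964e+8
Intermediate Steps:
A(E) = 1/(72 + E) (A(E) = 1/(E + 72) = 1/(72 + E))
((-16648 + 6961)/(5014 - 2) + 28771)*(A(74) + (15 + 80)**2) = ((-16648 + 6961)/(5014 - 2) + 28771)*(1/(72 + 74) + (15 + 80)**2) = (-9687/5012 + 28771)*(1/146 + 95**2) = (-9687*1/5012 + 28771)*(1/146 + 9025) = (-9687/5012 + 28771)*(1317651/146) = (144190565/5012)*(1317651/146) = 189992842162815/731752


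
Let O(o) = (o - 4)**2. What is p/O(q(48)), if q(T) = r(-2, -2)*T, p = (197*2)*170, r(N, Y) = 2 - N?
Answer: 16745/8836 ≈ 1.8951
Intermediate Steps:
p = 66980 (p = 394*170 = 66980)
q(T) = 4*T (q(T) = (2 - 1*(-2))*T = (2 + 2)*T = 4*T)
O(o) = (-4 + o)**2
p/O(q(48)) = 66980/((-4 + 4*48)**2) = 66980/((-4 + 192)**2) = 66980/(188**2) = 66980/35344 = 66980*(1/35344) = 16745/8836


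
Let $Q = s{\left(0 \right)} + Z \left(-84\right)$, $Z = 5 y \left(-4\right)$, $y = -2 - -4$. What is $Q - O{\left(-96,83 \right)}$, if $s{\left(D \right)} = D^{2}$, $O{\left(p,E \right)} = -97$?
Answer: $3457$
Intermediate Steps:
$y = 2$ ($y = -2 + 4 = 2$)
$Z = -40$ ($Z = 5 \cdot 2 \left(-4\right) = 10 \left(-4\right) = -40$)
$Q = 3360$ ($Q = 0^{2} - -3360 = 0 + 3360 = 3360$)
$Q - O{\left(-96,83 \right)} = 3360 - -97 = 3360 + 97 = 3457$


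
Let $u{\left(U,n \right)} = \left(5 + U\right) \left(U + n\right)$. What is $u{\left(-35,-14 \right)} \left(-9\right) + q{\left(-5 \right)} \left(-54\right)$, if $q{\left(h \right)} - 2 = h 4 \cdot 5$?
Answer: $-7938$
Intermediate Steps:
$q{\left(h \right)} = 2 + 20 h$ ($q{\left(h \right)} = 2 + h 4 \cdot 5 = 2 + 4 h 5 = 2 + 20 h$)
$u{\left(-35,-14 \right)} \left(-9\right) + q{\left(-5 \right)} \left(-54\right) = \left(\left(-35\right)^{2} + 5 \left(-35\right) + 5 \left(-14\right) - -490\right) \left(-9\right) + \left(2 + 20 \left(-5\right)\right) \left(-54\right) = \left(1225 - 175 - 70 + 490\right) \left(-9\right) + \left(2 - 100\right) \left(-54\right) = 1470 \left(-9\right) - -5292 = -13230 + 5292 = -7938$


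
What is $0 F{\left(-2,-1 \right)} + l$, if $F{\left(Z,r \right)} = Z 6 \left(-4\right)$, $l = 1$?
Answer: $1$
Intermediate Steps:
$F{\left(Z,r \right)} = - 24 Z$ ($F{\left(Z,r \right)} = 6 Z \left(-4\right) = - 24 Z$)
$0 F{\left(-2,-1 \right)} + l = 0 \left(\left(-24\right) \left(-2\right)\right) + 1 = 0 \cdot 48 + 1 = 0 + 1 = 1$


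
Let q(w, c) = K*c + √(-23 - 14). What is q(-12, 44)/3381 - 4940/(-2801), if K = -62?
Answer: 9061012/9470181 + I*√37/3381 ≈ 0.95679 + 0.0017991*I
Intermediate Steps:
q(w, c) = -62*c + I*√37 (q(w, c) = -62*c + √(-23 - 14) = -62*c + √(-37) = -62*c + I*√37)
q(-12, 44)/3381 - 4940/(-2801) = (-62*44 + I*√37)/3381 - 4940/(-2801) = (-2728 + I*√37)*(1/3381) - 4940*(-1/2801) = (-2728/3381 + I*√37/3381) + 4940/2801 = 9061012/9470181 + I*√37/3381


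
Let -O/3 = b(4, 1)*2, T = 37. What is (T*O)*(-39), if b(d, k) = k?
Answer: 8658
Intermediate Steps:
O = -6 (O = -3*2 = -6)
(T*O)*(-39) = (37*(-6))*(-39) = -222*(-39) = 8658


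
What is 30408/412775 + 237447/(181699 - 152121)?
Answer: 98911593249/12209058950 ≈ 8.1015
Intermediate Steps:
30408/412775 + 237447/(181699 - 152121) = 30408*(1/412775) + 237447/29578 = 30408/412775 + 237447*(1/29578) = 30408/412775 + 237447/29578 = 98911593249/12209058950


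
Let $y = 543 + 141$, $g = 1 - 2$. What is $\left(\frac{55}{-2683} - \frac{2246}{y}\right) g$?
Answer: $\frac{3031819}{917586} \approx 3.3041$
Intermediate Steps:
$g = -1$ ($g = 1 - 2 = -1$)
$y = 684$
$\left(\frac{55}{-2683} - \frac{2246}{y}\right) g = \left(\frac{55}{-2683} - \frac{2246}{684}\right) \left(-1\right) = \left(55 \left(- \frac{1}{2683}\right) - \frac{1123}{342}\right) \left(-1\right) = \left(- \frac{55}{2683} - \frac{1123}{342}\right) \left(-1\right) = \left(- \frac{3031819}{917586}\right) \left(-1\right) = \frac{3031819}{917586}$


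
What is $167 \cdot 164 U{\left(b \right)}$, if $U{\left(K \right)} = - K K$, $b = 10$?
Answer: $-2738800$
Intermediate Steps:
$U{\left(K \right)} = - K^{2}$
$167 \cdot 164 U{\left(b \right)} = 167 \cdot 164 \left(- 10^{2}\right) = 27388 \left(\left(-1\right) 100\right) = 27388 \left(-100\right) = -2738800$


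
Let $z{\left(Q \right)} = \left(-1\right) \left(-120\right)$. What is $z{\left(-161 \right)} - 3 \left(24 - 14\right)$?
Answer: $90$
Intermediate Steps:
$z{\left(Q \right)} = 120$
$z{\left(-161 \right)} - 3 \left(24 - 14\right) = 120 - 3 \left(24 - 14\right) = 120 - 3 \cdot 10 = 120 - 30 = 90$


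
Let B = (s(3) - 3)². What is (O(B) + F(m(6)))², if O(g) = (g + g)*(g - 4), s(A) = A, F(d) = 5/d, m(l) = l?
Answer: 25/36 ≈ 0.69444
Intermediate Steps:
B = 0 (B = (3 - 3)² = 0² = 0)
O(g) = 2*g*(-4 + g) (O(g) = (2*g)*(-4 + g) = 2*g*(-4 + g))
(O(B) + F(m(6)))² = (2*0*(-4 + 0) + 5/6)² = (2*0*(-4) + 5*(⅙))² = (0 + ⅚)² = (⅚)² = 25/36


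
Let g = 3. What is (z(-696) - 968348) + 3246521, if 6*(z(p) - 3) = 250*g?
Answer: 2278301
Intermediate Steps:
z(p) = 128 (z(p) = 3 + (250*3)/6 = 3 + (1/6)*750 = 3 + 125 = 128)
(z(-696) - 968348) + 3246521 = (128 - 968348) + 3246521 = -968220 + 3246521 = 2278301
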